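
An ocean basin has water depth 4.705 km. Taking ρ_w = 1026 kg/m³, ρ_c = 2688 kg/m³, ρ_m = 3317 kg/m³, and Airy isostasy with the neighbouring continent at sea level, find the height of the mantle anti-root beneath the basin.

Balancing pressure at the compensation depth: replacing crust with seawater at the top is compensated by replacing crust with mantle at the base: d (ρ_c − ρ_w) = a (ρ_m − ρ_c).
a = d (ρ_c − ρ_w)/(ρ_m − ρ_c) = 4.705 km × 1662/629 = 12.4 km.

12.4 km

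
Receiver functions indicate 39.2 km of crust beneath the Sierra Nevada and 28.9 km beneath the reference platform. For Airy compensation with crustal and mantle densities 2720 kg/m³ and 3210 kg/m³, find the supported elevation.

Excess crust Δ = 39.2 km − 28.9 km = 10.3 km, split between elevation h and root r with h + r = Δ.
Airy balance ρ_c h = (ρ_m − ρ_c) r gives r = h ρ_c/(ρ_m − ρ_c), so h (1 + ρ_c/(ρ_m − ρ_c)) = Δ, i.e. h = Δ (ρ_m − ρ_c)/ρ_m.
h = 10.3 km × 490/3210 = 1.57 km.

1.57 km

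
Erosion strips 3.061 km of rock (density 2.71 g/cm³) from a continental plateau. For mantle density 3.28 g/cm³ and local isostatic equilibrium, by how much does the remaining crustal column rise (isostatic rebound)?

2.53 km

Unloading: uplift u = e ρ_c/ρ_m = 3.061 km × 2.71/3.28 = 2.53 km.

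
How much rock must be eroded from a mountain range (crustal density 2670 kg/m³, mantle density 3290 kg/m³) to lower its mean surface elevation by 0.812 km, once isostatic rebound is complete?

Net drop Δ = e − u = e − e ρ_c/ρ_m = e (ρ_m − ρ_c)/ρ_m.
e = Δ ρ_m/(ρ_m − ρ_c) = 0.812 km × 3290/620 = 4.31 km.

4.31 km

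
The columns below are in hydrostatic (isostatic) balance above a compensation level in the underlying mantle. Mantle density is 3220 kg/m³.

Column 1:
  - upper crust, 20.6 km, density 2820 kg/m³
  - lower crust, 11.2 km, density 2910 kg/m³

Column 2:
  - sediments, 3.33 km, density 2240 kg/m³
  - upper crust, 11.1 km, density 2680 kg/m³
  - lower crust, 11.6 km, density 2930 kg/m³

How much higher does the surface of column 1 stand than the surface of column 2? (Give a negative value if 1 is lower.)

For any compensation level in the mantle, the mantle terms cancel and isostasy reduces to e = (Σt_1 − Σt_2) − (Σ(ρt)_1 − Σ(ρt)_2) / ρ_m.
Σt_1 = 31.8 km; Σt_2 = 26.03 km; Σ(ρt)_1 = 90684; Σ(ρt)_2 = 71195.2 (in km·kg/m³).
e = (31.8 − 26.03) − (90684 − 71195.2) / 3220 = −0.282 km.

−0.282 km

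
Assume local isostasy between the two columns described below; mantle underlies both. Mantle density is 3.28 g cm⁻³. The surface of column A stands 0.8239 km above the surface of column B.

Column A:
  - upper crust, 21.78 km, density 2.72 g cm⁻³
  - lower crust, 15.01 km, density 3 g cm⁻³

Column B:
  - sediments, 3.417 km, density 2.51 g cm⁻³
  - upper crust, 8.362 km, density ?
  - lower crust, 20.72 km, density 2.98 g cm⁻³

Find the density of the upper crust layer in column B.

2.7 g cm⁻³

Take the compensation level at the base of the deeper column (depth z_c below the surface of column A) and equate Σ ρ_i t_i down to z_c; mantle fills any gap and the z_c terms cancel.
Column A: 21.78×2.72 + 15.01×3 + (z_c − 36.79)×3.28
Column B: 0.8239×0 + 3.417×2.51 + 8.362×ρ + 20.72×2.98 + (z_c − 0.8239 − 32.499)×3.28
The z_c×3.28 term appears on both sides and cancels. Collect the known terms of each column as K = Σ(ρt)_known − 3.28 × (depth of known layers): K_A = 104.2716 − 3.28×36.79 = −16.3996; K_B = 70.32227 − 3.28×(0.8239 + 32.499) = −38.976842.
Balance: K_A = K_B + 8.362×ρ, so ρ = (K_A − K_B)/8.362 = 22.5772/8.362 = 2.7 g cm⁻³.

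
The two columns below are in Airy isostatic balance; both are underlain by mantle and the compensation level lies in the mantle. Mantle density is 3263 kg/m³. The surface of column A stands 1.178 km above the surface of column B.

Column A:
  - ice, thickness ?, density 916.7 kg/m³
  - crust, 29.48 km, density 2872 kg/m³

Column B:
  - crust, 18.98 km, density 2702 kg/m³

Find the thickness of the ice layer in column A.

Take the compensation level at the base of the deeper column (depth z_c below the surface of column A) and equate Σ ρ_i t_i down to z_c; mantle fills any gap and the z_c terms cancel.
Column A: x×916.7 + 29.48×2872 + (z_c − 29.48 − x)×3263
Column B: 1.178×0 + 18.98×2702 + (z_c − 1.178 − 18.98)×3263
The z_c×3263 term appears on both sides and cancels. Collect the known terms of each column as K = Σ(ρt)_known − 3263 × (depth of known layers): K_A = 84666.56 − 3263×29.48 = −11526.68; K_B = 51283.96 − 3263×(1.178 + 18.98) = −14491.594.
Balance: K_A − x×(3263 − 916.7) = K_B, so x = (K_A − K_B)/(3263 − 916.7) = 2964.91/2346.3 = 1.26 km.

1.26 km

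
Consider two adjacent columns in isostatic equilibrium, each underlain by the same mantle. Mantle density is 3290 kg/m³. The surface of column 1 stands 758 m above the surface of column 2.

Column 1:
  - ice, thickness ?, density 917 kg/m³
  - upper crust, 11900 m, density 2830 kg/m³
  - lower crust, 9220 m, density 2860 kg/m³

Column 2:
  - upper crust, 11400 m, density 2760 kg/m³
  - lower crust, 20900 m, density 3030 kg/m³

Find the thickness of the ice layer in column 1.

Take the compensation level at the base of the deeper column (depth z_c below the surface of column 1) and equate Σ ρ_i t_i down to z_c; mantle fills any gap and the z_c terms cancel.
Column 1: x×917 + 11900×2830 + 9220×2860 + (z_c − 21120 − x)×3290
Column 2: 758×0 + 11400×2760 + 20900×3030 + (z_c − 758 − 32300)×3290
The z_c×3290 term appears on both sides and cancels. Collect the known terms of each column as K = Σ(ρt)_known − 3290 × (depth of known layers): K_1 = 60046200 − 3290×21120 = −9438600; K_2 = 94791000 − 3290×(758 + 32300) = −13969820.
Balance: K_1 − x×(3290 − 917) = K_2, so x = (K_1 − K_2)/(3290 − 917) = 4531220/2373 = 1910 m.

1910 m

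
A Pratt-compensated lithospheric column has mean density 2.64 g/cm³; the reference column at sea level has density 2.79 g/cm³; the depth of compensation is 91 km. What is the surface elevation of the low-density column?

5.17 km

ρ_ref D = ρ (D + h) → h = D (ρ_ref − ρ)/ρ.
h = 91 km × (2.79 − 2.64)/2.64 = 5.17 km.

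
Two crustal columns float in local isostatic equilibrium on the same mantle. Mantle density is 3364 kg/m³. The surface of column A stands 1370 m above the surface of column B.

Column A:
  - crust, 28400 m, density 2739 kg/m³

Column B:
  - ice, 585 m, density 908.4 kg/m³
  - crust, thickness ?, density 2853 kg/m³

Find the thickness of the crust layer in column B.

22900 m

Take the compensation level at the base of the deeper column (depth z_c below the surface of column A) and equate Σ ρ_i t_i down to z_c; mantle fills any gap and the z_c terms cancel.
Column A: 28400×2739 + (z_c − 28400)×3364
Column B: 1370×0 + 585×908.4 + x×2853 + (z_c − 1370 − 585 − x)×3364
The z_c×3364 term appears on both sides and cancels. Collect the known terms of each column as K = Σ(ρt)_known − 3364 × (depth of known layers): K_A = 77787600 − 3364×28400 = −17750000; K_B = 531414 − 3364×(1370 + 585) = −6045206.
Balance: K_A = K_B − x×(3364 − 2853), so x = (K_B − K_A)/(3364 − 2853) = 11704800/511 = 22900 m.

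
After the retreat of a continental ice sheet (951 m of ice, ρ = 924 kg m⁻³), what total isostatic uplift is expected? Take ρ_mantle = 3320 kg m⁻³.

Removing the load lets mantle flow back in; uplift u satisfies ρ_ice t = ρ_m u.
u = t ρ_ice/ρ_m = 951 m × 924/3320 = 265 m.

265 m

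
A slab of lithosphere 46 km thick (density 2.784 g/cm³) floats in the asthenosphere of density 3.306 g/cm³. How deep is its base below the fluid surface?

Draft d = t ρ_obj/ρ_fluid = 46 km × 2.784/3.306 = 38.7 km.

38.7 km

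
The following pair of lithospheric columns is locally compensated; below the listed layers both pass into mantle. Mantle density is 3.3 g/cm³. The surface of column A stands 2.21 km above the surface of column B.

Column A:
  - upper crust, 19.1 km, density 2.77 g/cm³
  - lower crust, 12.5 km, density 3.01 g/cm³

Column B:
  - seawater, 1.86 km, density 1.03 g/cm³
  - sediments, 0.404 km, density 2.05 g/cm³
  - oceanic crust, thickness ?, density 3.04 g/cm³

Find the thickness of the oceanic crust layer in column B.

Take the compensation level at the base of the deeper column (depth z_c below the surface of column A) and equate Σ ρ_i t_i down to z_c; mantle fills any gap and the z_c terms cancel.
Column A: 19.1×2.77 + 12.5×3.01 + (z_c − 31.6)×3.3
Column B: 2.21×0 + 1.86×1.03 + 0.404×2.05 + x×3.04 + (z_c − 2.21 − 2.264 − x)×3.3
The z_c×3.3 term appears on both sides and cancels. Collect the known terms of each column as K = Σ(ρt)_known − 3.3 × (depth of known layers): K_A = 90.532 − 3.3×31.6 = −13.748; K_B = 2.744 − 3.3×(2.21 + 2.264) = −12.0202.
Balance: K_A = K_B − x×(3.3 − 3.04), so x = (K_B − K_A)/(3.3 − 3.04) = 1.7278/0.26 = 6.65 km.

6.65 km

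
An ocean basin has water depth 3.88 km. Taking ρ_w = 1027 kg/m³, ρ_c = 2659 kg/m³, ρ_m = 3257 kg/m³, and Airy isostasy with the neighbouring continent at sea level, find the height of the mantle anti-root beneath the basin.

In Airy isostatic equilibrium: replacing crust with seawater at the top is compensated by replacing crust with mantle at the base: d (ρ_c − ρ_w) = a (ρ_m − ρ_c).
a = d (ρ_c − ρ_w)/(ρ_m − ρ_c) = 3.88 km × 1632/598 = 10.6 km.

10.6 km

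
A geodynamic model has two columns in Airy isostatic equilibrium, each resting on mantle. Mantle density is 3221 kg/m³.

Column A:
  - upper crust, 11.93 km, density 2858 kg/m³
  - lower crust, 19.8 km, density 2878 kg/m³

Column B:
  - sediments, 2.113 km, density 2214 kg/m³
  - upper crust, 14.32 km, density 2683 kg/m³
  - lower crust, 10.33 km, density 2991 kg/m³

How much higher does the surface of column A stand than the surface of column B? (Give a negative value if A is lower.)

For any compensation level in the mantle, the mantle terms cancel and isostasy reduces to e = (Σt_A − Σt_B) − (Σ(ρt)_A − Σ(ρt)_B) / ρ_m.
Σt_A = 31.73 km; Σt_B = 26.763 km; Σ(ρt)_A = 91080.34; Σ(ρt)_B = 73995.772 (in km·kg/m³).
e = (31.73 − 26.763) − (91080.34 − 73995.772) / 3221 = −0.337 km.

−0.337 km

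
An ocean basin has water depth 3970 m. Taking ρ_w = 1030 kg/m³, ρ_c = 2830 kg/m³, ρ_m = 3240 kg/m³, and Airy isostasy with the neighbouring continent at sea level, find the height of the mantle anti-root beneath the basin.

For local isostatic compensation: replacing crust with seawater at the top is compensated by replacing crust with mantle at the base: d (ρ_c − ρ_w) = a (ρ_m − ρ_c).
a = d (ρ_c − ρ_w)/(ρ_m − ρ_c) = 3970 m × 1800/410 = 17400 m.

17400 m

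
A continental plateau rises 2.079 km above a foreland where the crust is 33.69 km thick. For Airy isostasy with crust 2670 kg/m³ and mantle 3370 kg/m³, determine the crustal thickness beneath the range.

Root depth r = h ρ_c / (ρ_m − ρ_c) = 2.079 km × 2670 / 700 = 7.93 km.
Total thickness = T + h + r = 33.69 km + 2.079 km + 7.93 km = 43.7 km.

43.7 km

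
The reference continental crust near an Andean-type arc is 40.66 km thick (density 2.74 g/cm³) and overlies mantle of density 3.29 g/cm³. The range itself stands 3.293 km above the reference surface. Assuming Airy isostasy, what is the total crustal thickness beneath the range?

Root depth r = h ρ_c / (ρ_m − ρ_c) = 3.293 km × 2.74 / 0.55 = 16.41 km.
Total thickness = T + h + r = 40.66 km + 3.293 km + 16.41 km = 60.4 km.

60.4 km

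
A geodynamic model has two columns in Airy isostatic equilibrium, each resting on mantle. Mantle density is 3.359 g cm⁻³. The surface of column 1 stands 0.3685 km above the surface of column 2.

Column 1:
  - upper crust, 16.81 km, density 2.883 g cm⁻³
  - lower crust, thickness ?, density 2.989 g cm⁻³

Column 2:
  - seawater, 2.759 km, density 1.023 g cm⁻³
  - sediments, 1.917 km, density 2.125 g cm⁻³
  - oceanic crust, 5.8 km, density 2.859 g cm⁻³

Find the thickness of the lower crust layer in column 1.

13.4 km

Take the compensation level at the base of the deeper column (depth z_c below the surface of column 1) and equate Σ ρ_i t_i down to z_c; mantle fills any gap and the z_c terms cancel.
Column 1: 16.81×2.883 + x×2.989 + (z_c − 16.81 − x)×3.359
Column 2: 0.3685×0 + 2.759×1.023 + 1.917×2.125 + 5.8×2.859 + (z_c − 0.3685 − 10.476)×3.359
The z_c×3.359 term appears on both sides and cancels. Collect the known terms of each column as K = Σ(ρt)_known − 3.359 × (depth of known layers): K_1 = 48.46323 − 3.359×16.81 = −8.00156; K_2 = 23.478282 − 3.359×(0.3685 + 10.476) = −12.9483935.
Balance: K_1 − x×(3.359 − 2.989) = K_2, so x = (K_1 − K_2)/(3.359 − 2.989) = 4.94683/0.37 = 13.4 km.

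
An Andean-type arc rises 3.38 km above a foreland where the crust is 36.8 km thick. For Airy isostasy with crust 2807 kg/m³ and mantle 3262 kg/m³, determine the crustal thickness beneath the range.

Root depth r = h ρ_c / (ρ_m − ρ_c) = 3.38 km × 2807 / 455 = 20.85 km.
Total thickness = T + h + r = 36.8 km + 3.38 km + 20.85 km = 61 km.

61 km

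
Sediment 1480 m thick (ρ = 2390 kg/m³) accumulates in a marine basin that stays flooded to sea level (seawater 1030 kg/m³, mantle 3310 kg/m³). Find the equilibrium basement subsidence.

883 m

Submarine loading: the sediment displaces seawater, and the subsidence is in turn flooded, so s (ρ_m − ρ_w) = t (ρ_sed − ρ_w).
s = 1480 m × (2390 − 1030) / (3310 − 1030) = 883 m.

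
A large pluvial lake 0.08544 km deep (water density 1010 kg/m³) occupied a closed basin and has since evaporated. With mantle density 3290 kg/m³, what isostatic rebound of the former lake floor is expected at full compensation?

u = d ρ_w/ρ_m = 0.08544 km × 1010/3290 = 0.0262 km.

0.0262 km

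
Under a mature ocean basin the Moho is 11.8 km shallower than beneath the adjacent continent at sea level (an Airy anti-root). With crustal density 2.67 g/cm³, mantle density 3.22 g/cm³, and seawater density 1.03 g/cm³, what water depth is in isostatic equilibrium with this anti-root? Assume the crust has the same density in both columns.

Replacing a thickness d of crust by seawater at the top must be balanced by replacing crust with mantle at the base: d (ρ_c − ρ_w) = a (ρ_m − ρ_c).
d = a (ρ_m − ρ_c)/(ρ_c − ρ_w) = 11.8 km × 0.55/1.64 = 3.96 km.

3.96 km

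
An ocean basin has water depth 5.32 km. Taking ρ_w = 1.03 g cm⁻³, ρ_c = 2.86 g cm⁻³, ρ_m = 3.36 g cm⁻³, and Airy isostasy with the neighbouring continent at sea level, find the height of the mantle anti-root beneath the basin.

19.5 km

Isostatic balance requires: replacing crust with seawater at the top is compensated by replacing crust with mantle at the base: d (ρ_c − ρ_w) = a (ρ_m − ρ_c).
a = d (ρ_c − ρ_w)/(ρ_m − ρ_c) = 5.32 km × 1.83/0.5 = 19.5 km.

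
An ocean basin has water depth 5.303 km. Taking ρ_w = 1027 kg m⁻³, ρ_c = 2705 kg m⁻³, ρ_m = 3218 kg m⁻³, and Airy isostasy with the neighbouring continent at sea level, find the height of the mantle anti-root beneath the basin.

17.3 km

For local isostatic compensation: replacing crust with seawater at the top is compensated by replacing crust with mantle at the base: d (ρ_c − ρ_w) = a (ρ_m − ρ_c).
a = d (ρ_c − ρ_w)/(ρ_m − ρ_c) = 5.303 km × 1678/513 = 17.3 km.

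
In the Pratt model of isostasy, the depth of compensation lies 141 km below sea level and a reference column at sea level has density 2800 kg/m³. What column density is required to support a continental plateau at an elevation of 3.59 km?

2730 kg/m³

Pratt balance: ρ_ref D = ρ (D + h).
ρ = ρ_ref D/(D + h) = 2800 × 141 km/(141 km + 3.59 km) = 2730 kg/m³.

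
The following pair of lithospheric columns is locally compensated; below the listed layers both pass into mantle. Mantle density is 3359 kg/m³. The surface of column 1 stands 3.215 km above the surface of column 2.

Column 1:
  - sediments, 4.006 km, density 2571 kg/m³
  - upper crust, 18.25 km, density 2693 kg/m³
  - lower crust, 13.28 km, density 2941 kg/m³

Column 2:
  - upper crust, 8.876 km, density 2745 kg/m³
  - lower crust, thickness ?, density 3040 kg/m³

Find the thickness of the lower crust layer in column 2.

14.5 km

Take the compensation level at the base of the deeper column (depth z_c below the surface of column 1) and equate Σ ρ_i t_i down to z_c; mantle fills any gap and the z_c terms cancel.
Column 1: 4.006×2571 + 18.25×2693 + 13.28×2941 + (z_c − 35.536)×3359
Column 2: 3.215×0 + 8.876×2745 + x×3040 + (z_c − 3.215 − 8.876 − x)×3359
The z_c×3359 term appears on both sides and cancels. Collect the known terms of each column as K = Σ(ρt)_known − 3359 × (depth of known layers): K_1 = 98503.156 − 3359×35.536 = −20862.268; K_2 = 24364.62 − 3359×(3.215 + 8.876) = −16249.049.
Balance: K_1 = K_2 − x×(3359 − 3040), so x = (K_2 − K_1)/(3359 − 3040) = 4613.22/319 = 14.5 km.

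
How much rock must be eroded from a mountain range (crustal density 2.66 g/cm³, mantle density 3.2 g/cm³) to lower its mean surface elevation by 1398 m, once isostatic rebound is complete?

8280 m

Net drop Δ = e − u = e − e ρ_c/ρ_m = e (ρ_m − ρ_c)/ρ_m.
e = Δ ρ_m/(ρ_m − ρ_c) = 1398 m × 3.2/0.54 = 8280 m.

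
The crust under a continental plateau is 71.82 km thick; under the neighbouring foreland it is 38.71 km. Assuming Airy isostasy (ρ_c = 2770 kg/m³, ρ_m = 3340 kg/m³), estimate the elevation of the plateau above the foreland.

5.65 km

Excess crust Δ = 71.82 km − 38.71 km = 33.11 km, split between elevation h and root r with h + r = Δ.
Airy balance ρ_c h = (ρ_m − ρ_c) r gives r = h ρ_c/(ρ_m − ρ_c), so h (1 + ρ_c/(ρ_m − ρ_c)) = Δ, i.e. h = Δ (ρ_m − ρ_c)/ρ_m.
h = 33.11 km × 570/3340 = 5.65 km.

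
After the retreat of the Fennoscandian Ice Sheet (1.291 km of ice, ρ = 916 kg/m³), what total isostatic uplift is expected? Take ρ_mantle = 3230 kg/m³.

0.366 km

Removing the load lets mantle flow back in; uplift u satisfies ρ_ice t = ρ_m u.
u = t ρ_ice/ρ_m = 1.291 km × 916/3230 = 0.366 km.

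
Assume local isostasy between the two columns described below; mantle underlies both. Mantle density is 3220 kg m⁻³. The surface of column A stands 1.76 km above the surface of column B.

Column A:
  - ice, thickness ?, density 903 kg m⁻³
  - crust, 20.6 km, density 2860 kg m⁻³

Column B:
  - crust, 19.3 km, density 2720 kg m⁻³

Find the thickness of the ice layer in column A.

Take the compensation level at the base of the deeper column (depth z_c below the surface of column A) and equate Σ ρ_i t_i down to z_c; mantle fills any gap and the z_c terms cancel.
Column A: x×903 + 20.6×2860 + (z_c − 20.6 − x)×3220
Column B: 1.76×0 + 19.3×2720 + (z_c − 1.76 − 19.3)×3220
The z_c×3220 term appears on both sides and cancels. Collect the known terms of each column as K = Σ(ρt)_known − 3220 × (depth of known layers): K_A = 58916 − 3220×20.6 = −7416; K_B = 52496 − 3220×(1.76 + 19.3) = −15317.2.
Balance: K_A − x×(3220 − 903) = K_B, so x = (K_A − K_B)/(3220 − 903) = 7901.2/2317 = 3.41 km.

3.41 km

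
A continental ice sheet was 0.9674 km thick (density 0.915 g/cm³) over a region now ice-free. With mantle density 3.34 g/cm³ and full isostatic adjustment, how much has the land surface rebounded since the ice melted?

0.265 km

Removing the load lets mantle flow back in; uplift u satisfies ρ_ice t = ρ_m u.
u = t ρ_ice/ρ_m = 0.9674 km × 0.915/3.34 = 0.265 km.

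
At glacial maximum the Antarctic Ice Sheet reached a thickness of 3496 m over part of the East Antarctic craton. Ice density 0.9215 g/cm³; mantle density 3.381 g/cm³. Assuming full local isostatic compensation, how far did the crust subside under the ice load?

953 m

Isostatic balance requires: the ice load ρ_ice t is balanced by mantle displaced below, ρ_m s.
s = t ρ_ice / ρ_m = 3496 m × 0.9215/3.381 = 953 m.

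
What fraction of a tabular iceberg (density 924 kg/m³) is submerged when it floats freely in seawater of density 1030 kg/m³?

Submerged fraction = ρ_obj/ρ_fluid = 924/1030 = 0.897.

0.897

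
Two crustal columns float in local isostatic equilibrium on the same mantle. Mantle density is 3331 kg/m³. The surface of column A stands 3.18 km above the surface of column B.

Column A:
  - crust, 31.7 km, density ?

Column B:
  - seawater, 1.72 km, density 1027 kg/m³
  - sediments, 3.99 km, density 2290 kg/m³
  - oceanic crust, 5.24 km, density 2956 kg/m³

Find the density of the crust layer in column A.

Take the compensation level at the base of the deeper column (depth z_c below the surface of column A) and equate Σ ρ_i t_i down to z_c; mantle fills any gap and the z_c terms cancel.
Column A: 31.7×ρ + (z_c − 31.7)×3331
Column B: 3.18×0 + 1.72×1027 + 3.99×2290 + 5.24×2956 + (z_c − 3.18 − 10.95)×3331
The z_c×3331 term appears on both sides and cancels. Collect the known terms of each column as K = Σ(ρt)_known − 3331 × (depth of known layers): K_A = 0 − 3331×31.7 = −105592.7; K_B = 26392.98 − 3331×(3.18 + 10.95) = −20674.05.
Balance: K_A + 31.7×ρ = K_B, so ρ = (K_B − K_A)/31.7 = 84918.7/31.7 = 2680 kg/m³.

2680 kg/m³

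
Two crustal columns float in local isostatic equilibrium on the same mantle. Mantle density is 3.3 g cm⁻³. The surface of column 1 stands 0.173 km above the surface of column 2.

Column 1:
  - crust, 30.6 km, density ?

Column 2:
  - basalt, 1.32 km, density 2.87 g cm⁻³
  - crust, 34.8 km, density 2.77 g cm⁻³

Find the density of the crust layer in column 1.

2.66 g cm⁻³

Take the compensation level at the base of the deeper column (depth z_c below the surface of column 1) and equate Σ ρ_i t_i down to z_c; mantle fills any gap and the z_c terms cancel.
Column 1: 30.6×ρ + (z_c − 30.6)×3.3
Column 2: 0.173×0 + 1.32×2.87 + 34.8×2.77 + (z_c − 0.173 − 36.12)×3.3
The z_c×3.3 term appears on both sides and cancels. Collect the known terms of each column as K = Σ(ρt)_known − 3.3 × (depth of known layers): K_1 = 0 − 3.3×30.6 = −100.98; K_2 = 100.1844 − 3.3×(0.173 + 36.12) = −19.5825.
Balance: K_1 + 30.6×ρ = K_2, so ρ = (K_2 − K_1)/30.6 = 81.3975/30.6 = 2.66 g cm⁻³.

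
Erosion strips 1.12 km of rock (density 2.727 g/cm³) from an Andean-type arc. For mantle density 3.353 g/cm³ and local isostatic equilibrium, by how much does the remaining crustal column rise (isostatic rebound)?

0.911 km

Unloading: uplift u = e ρ_c/ρ_m = 1.12 km × 2.727/3.353 = 0.911 km.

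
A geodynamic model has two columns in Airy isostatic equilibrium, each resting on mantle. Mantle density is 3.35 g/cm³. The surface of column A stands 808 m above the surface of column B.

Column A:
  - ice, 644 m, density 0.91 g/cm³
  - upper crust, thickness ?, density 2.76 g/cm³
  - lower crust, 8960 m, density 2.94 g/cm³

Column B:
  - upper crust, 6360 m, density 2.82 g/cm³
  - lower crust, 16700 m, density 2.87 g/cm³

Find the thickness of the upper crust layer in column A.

Take the compensation level at the base of the deeper column (depth z_c below the surface of column A) and equate Σ ρ_i t_i down to z_c; mantle fills any gap and the z_c terms cancel.
Column A: 644×0.91 + x×2.76 + 8960×2.94 + (z_c − 9604 − x)×3.35
Column B: 808×0 + 6360×2.82 + 16700×2.87 + (z_c − 808 − 23060)×3.35
The z_c×3.35 term appears on both sides and cancels. Collect the known terms of each column as K = Σ(ρt)_known − 3.35 × (depth of known layers): K_A = 26928.44 − 3.35×9604 = −5244.96; K_B = 65864.2 − 3.35×(808 + 23060) = −14093.6.
Balance: K_A − x×(3.35 − 2.76) = K_B, so x = (K_A − K_B)/(3.35 − 2.76) = 8848.64/0.59 = 15000 m.

15000 m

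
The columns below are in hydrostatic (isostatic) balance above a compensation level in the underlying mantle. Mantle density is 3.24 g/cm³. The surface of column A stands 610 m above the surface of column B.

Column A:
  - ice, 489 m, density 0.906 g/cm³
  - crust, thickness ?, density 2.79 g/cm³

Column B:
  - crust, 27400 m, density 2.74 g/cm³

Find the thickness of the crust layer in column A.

32300 m

Take the compensation level at the base of the deeper column (depth z_c below the surface of column A) and equate Σ ρ_i t_i down to z_c; mantle fills any gap and the z_c terms cancel.
Column A: 489×0.906 + x×2.79 + (z_c − 489 − x)×3.24
Column B: 610×0 + 27400×2.74 + (z_c − 610 − 27400)×3.24
The z_c×3.24 term appears on both sides and cancels. Collect the known terms of each column as K = Σ(ρt)_known − 3.24 × (depth of known layers): K_A = 443.034 − 3.24×489 = −1141.326; K_B = 75076 − 3.24×(610 + 27400) = −15676.4.
Balance: K_A − x×(3.24 − 2.79) = K_B, so x = (K_A − K_B)/(3.24 − 2.79) = 14535.1/0.45 = 32300 m.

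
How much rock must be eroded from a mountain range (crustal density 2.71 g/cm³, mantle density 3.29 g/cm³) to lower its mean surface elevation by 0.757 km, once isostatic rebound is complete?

Net drop Δ = e − u = e − e ρ_c/ρ_m = e (ρ_m − ρ_c)/ρ_m.
e = Δ ρ_m/(ρ_m − ρ_c) = 0.757 km × 3.29/0.58 = 4.29 km.

4.29 km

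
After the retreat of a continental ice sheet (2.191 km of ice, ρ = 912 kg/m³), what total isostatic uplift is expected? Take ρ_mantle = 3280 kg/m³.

Removing the load lets mantle flow back in; uplift u satisfies ρ_ice t = ρ_m u.
u = t ρ_ice/ρ_m = 2.191 km × 912/3280 = 0.609 km.

0.609 km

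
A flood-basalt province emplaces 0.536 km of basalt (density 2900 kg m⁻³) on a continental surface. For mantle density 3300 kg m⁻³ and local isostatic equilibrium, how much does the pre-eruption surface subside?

0.471 km

Subaerial loading: s = t ρ_load / ρ_m.
s = 0.536 km × 2900/3300 = 0.471 km.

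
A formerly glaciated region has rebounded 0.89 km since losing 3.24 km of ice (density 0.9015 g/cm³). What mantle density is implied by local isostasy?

3.28 g/cm³

ρ_m = ρ_ice t / u = 0.9015 × 3.24 km/0.89 km = 3.28 g/cm³.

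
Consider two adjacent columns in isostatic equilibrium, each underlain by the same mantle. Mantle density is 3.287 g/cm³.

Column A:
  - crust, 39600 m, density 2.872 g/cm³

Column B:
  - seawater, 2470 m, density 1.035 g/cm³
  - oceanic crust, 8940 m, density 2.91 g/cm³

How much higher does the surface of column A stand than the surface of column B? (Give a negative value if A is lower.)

2280 m

For any compensation level in the mantle, the mantle terms cancel and isostasy reduces to e = (Σt_A − Σt_B) − (Σ(ρt)_A − Σ(ρt)_B) / ρ_m.
Σt_A = 39600 m; Σt_B = 11410 m; Σ(ρt)_A = 113731.2; Σ(ρt)_B = 28571.85 (in m·g/cm³).
e = (39600 − 11410) − (113731.2 − 28571.85) / 3.287 = 2280 m.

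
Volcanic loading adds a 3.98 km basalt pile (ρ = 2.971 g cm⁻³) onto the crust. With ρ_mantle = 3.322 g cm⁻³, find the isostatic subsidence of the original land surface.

3.56 km

Subaerial loading: s = t ρ_load / ρ_m.
s = 3.98 km × 2.971/3.322 = 3.56 km.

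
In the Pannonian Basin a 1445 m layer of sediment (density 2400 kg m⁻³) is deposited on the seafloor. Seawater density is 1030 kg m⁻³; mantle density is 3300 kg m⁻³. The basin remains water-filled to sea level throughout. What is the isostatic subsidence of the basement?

872 m

Submarine loading: the sediment displaces seawater, and the subsidence is in turn flooded, so s (ρ_m − ρ_w) = t (ρ_sed − ρ_w).
s = 1445 m × (2400 − 1030) / (3300 − 1030) = 872 m.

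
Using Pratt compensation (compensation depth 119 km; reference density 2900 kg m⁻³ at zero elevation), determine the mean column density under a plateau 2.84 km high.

2830 kg m⁻³

Pratt balance: ρ_ref D = ρ (D + h).
ρ = ρ_ref D/(D + h) = 2900 × 119 km/(119 km + 2.84 km) = 2830 kg m⁻³.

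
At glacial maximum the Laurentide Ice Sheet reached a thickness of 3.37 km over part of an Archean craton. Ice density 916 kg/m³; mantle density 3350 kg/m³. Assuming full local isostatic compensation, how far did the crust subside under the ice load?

0.921 km

By Archimedes' principle applied to the lithosphere: the ice load ρ_ice t is balanced by mantle displaced below, ρ_m s.
s = t ρ_ice / ρ_m = 3.37 km × 916/3350 = 0.921 km.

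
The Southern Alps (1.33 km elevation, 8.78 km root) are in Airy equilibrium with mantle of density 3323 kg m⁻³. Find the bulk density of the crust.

ρ_c h = (ρ_m − ρ_c) r → ρ_c (h + r) = ρ_m r → ρ_c = ρ_m r / (h + r).
ρ_c = 3323 × 8.78 km / (1.33 km + 8.78 km) = 2890 kg m⁻³.

2890 kg m⁻³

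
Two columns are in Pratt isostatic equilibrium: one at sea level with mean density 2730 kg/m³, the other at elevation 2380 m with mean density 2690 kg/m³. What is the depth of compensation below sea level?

ρ_ref D = ρ (D + h) → D (ρ_ref − ρ) = ρ h.
D = ρ h/(ρ_ref − ρ) = 2690 × 2380 m/(2730 − 2690) = 160000 m.

160000 m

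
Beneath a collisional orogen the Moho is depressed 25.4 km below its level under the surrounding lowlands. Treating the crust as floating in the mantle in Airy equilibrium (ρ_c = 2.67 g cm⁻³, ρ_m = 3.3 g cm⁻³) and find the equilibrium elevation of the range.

5.99 km

For local isostatic compensation: ρ_c h = (ρ_m − ρ_c) r.
h = r (ρ_m − ρ_c) / ρ_c = 25.4 km × (3.3 − 2.67) / 2.67 = 5.99 km.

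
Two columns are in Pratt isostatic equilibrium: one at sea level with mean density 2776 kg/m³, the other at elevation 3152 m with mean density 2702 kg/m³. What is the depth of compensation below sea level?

ρ_ref D = ρ (D + h) → D (ρ_ref − ρ) = ρ h.
D = ρ h/(ρ_ref − ρ) = 2702 × 3152 m/(2776 − 2702) = 115000 m.

115000 m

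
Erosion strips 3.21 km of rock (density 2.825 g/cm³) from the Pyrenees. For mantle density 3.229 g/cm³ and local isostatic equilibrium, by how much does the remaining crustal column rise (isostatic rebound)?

Unloading: uplift u = e ρ_c/ρ_m = 3.21 km × 2.825/3.229 = 2.81 km.

2.81 km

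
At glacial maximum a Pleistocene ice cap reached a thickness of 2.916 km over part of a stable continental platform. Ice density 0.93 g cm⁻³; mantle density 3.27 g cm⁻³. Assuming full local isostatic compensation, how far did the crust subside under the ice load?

Isostatic balance requires: the ice load ρ_ice t is balanced by mantle displaced below, ρ_m s.
s = t ρ_ice / ρ_m = 2.916 km × 0.93/3.27 = 0.829 km.

0.829 km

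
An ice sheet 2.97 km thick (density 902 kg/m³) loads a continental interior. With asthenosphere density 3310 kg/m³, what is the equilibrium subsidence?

By Archimedes' principle applied to the lithosphere: the ice load ρ_ice t is balanced by mantle displaced below, ρ_m s.
s = t ρ_ice / ρ_m = 2.97 km × 902/3310 = 0.809 km.

0.809 km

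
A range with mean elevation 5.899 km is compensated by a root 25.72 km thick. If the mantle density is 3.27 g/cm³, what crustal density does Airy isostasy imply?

ρ_c h = (ρ_m − ρ_c) r → ρ_c (h + r) = ρ_m r → ρ_c = ρ_m r / (h + r).
ρ_c = 3.27 × 25.72 km / (5.899 km + 25.72 km) = 2.66 g/cm³.

2.66 g/cm³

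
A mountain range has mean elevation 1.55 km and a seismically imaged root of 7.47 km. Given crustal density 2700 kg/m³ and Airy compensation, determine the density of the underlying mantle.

3260 kg/m³

Airy balance: ρ_c h = (ρ_m − ρ_c) r → ρ_m = ρ_c (1 + h/r).
ρ_m = 2700 × (1 + 1.55 km/7.47 km) = 3260 kg/m³.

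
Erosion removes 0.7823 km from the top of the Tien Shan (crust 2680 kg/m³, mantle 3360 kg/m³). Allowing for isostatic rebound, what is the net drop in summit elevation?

0.158 km

Rebound u = e ρ_c/ρ_m = 0.7823 km × 2680/3360 = 0.624 km.
Net surface drop = e − u = 0.7823 km − 0.624 km = e (ρ_m − ρ_c)/ρ_m = 0.158 km.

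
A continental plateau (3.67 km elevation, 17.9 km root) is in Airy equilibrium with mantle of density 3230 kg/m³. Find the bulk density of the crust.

2680 kg/m³

ρ_c h = (ρ_m − ρ_c) r → ρ_c (h + r) = ρ_m r → ρ_c = ρ_m r / (h + r).
ρ_c = 3230 × 17.9 km / (3.67 km + 17.9 km) = 2680 kg/m³.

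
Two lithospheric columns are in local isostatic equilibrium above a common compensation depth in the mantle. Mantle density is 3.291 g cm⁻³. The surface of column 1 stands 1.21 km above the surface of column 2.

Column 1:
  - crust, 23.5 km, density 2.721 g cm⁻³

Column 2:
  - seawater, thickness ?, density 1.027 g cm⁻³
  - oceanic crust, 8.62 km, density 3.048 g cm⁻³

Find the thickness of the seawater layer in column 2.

3.23 km

Take the compensation level at the base of the deeper column (depth z_c below the surface of column 1) and equate Σ ρ_i t_i down to z_c; mantle fills any gap and the z_c terms cancel.
Column 1: 23.5×2.721 + (z_c − 23.5)×3.291
Column 2: 1.21×0 + x×1.027 + 8.62×3.048 + (z_c − 1.21 − 8.62 − x)×3.291
The z_c×3.291 term appears on both sides and cancels. Collect the known terms of each column as K = Σ(ρt)_known − 3.291 × (depth of known layers): K_1 = 63.9435 − 3.291×23.5 = −13.395; K_2 = 26.27376 − 3.291×(1.21 + 8.62) = −6.07677.
Balance: K_1 = K_2 − x×(3.291 − 1.027), so x = (K_2 − K_1)/(3.291 − 1.027) = 7.31823/2.264 = 3.23 km.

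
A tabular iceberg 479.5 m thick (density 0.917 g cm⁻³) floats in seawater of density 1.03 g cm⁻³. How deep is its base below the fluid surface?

Draft d = t ρ_obj/ρ_fluid = 479.5 m × 0.917/1.03 = 427 m.

427 m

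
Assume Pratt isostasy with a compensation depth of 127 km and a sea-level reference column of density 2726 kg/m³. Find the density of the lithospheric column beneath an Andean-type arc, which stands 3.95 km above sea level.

2640 kg/m³

Pratt balance: ρ_ref D = ρ (D + h).
ρ = ρ_ref D/(D + h) = 2726 × 127 km/(127 km + 3.95 km) = 2640 kg/m³.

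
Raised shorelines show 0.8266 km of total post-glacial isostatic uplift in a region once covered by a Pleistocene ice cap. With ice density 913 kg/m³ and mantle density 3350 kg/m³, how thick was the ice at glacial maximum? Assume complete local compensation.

u = t ρ_ice/ρ_m → t = u ρ_m/ρ_ice = 0.8266 km × 3350/913 = 3.03 km.

3.03 km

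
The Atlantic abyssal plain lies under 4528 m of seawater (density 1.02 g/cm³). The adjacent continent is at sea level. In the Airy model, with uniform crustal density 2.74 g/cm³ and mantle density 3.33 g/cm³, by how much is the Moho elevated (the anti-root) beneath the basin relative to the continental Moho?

13200 m

By Archimedes' principle applied to the lithosphere: replacing crust with seawater at the top is compensated by replacing crust with mantle at the base: d (ρ_c − ρ_w) = a (ρ_m − ρ_c).
a = d (ρ_c − ρ_w)/(ρ_m − ρ_c) = 4528 m × 1.72/0.59 = 13200 m.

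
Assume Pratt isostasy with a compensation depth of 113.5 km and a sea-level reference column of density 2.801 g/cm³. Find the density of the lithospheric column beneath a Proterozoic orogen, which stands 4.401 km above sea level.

Pratt balance: ρ_ref D = ρ (D + h).
ρ = ρ_ref D/(D + h) = 2.801 × 113.5 km/(113.5 km + 4.401 km) = 2.7 g/cm³.

2.7 g/cm³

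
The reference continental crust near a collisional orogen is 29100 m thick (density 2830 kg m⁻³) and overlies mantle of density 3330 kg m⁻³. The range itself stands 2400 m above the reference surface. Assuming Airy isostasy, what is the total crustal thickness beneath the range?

45100 m

Root depth r = h ρ_c / (ρ_m − ρ_c) = 2400 m × 2830 / 500 = 13580 m.
Total thickness = T + h + r = 29100 m + 2400 m + 13580 m = 45100 m.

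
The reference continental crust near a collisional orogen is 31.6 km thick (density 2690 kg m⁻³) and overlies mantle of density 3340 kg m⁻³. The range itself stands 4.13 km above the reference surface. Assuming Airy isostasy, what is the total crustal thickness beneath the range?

52.8 km

Root depth r = h ρ_c / (ρ_m − ρ_c) = 4.13 km × 2690 / 650 = 17.09 km.
Total thickness = T + h + r = 31.6 km + 4.13 km + 17.09 km = 52.8 km.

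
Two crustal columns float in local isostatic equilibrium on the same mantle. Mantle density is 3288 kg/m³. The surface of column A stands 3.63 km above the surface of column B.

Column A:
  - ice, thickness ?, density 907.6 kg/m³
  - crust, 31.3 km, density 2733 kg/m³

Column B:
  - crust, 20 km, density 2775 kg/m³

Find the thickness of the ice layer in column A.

Take the compensation level at the base of the deeper column (depth z_c below the surface of column A) and equate Σ ρ_i t_i down to z_c; mantle fills any gap and the z_c terms cancel.
Column A: x×907.6 + 31.3×2733 + (z_c − 31.3 − x)×3288
Column B: 3.63×0 + 20×2775 + (z_c − 3.63 − 20)×3288
The z_c×3288 term appears on both sides and cancels. Collect the known terms of each column as K = Σ(ρt)_known − 3288 × (depth of known layers): K_A = 85542.9 − 3288×31.3 = −17371.5; K_B = 55500 − 3288×(3.63 + 20) = −22195.44.
Balance: K_A − x×(3288 − 907.6) = K_B, so x = (K_A − K_B)/(3288 − 907.6) = 4823.94/2380.4 = 2.03 km.

2.03 km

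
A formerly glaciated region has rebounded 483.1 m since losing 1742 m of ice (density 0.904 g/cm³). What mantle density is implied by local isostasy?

3.26 g/cm³

ρ_m = ρ_ice t / u = 0.904 × 1742 m/483.1 m = 3.26 g/cm³.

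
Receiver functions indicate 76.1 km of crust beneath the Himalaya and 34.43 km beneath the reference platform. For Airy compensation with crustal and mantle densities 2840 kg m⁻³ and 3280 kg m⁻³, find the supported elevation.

5.59 km

Excess crust Δ = 76.1 km − 34.43 km = 41.67 km, split between elevation h and root r with h + r = Δ.
Airy balance ρ_c h = (ρ_m − ρ_c) r gives r = h ρ_c/(ρ_m − ρ_c), so h (1 + ρ_c/(ρ_m − ρ_c)) = Δ, i.e. h = Δ (ρ_m − ρ_c)/ρ_m.
h = 41.67 km × 440/3280 = 5.59 km.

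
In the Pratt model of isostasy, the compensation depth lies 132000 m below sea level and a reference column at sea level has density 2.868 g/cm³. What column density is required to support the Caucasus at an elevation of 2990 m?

Pratt balance: ρ_ref D = ρ (D + h).
ρ = ρ_ref D/(D + h) = 2.868 × 132000 m/(132000 m + 2990 m) = 2.8 g/cm³.

2.8 g/cm³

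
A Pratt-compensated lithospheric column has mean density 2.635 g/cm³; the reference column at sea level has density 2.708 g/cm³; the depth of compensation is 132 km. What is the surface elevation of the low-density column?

3.66 km

ρ_ref D = ρ (D + h) → h = D (ρ_ref − ρ)/ρ.
h = 132 km × (2.708 − 2.635)/2.635 = 3.66 km.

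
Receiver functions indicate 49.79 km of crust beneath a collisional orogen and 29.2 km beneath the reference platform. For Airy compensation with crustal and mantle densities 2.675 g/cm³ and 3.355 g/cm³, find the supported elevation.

Excess crust Δ = 49.79 km − 29.2 km = 20.59 km, split between elevation h and root r with h + r = Δ.
Airy balance ρ_c h = (ρ_m − ρ_c) r gives r = h ρ_c/(ρ_m − ρ_c), so h (1 + ρ_c/(ρ_m − ρ_c)) = Δ, i.e. h = Δ (ρ_m − ρ_c)/ρ_m.
h = 20.59 km × 0.68/3.355 = 4.17 km.

4.17 km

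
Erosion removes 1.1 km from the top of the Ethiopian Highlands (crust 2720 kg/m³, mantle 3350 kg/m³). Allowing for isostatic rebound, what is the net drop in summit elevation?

Rebound u = e ρ_c/ρ_m = 1.1 km × 2720/3350 = 0.8931 km.
Net surface drop = e − u = 1.1 km − 0.8931 km = e (ρ_m − ρ_c)/ρ_m = 0.207 km.

0.207 km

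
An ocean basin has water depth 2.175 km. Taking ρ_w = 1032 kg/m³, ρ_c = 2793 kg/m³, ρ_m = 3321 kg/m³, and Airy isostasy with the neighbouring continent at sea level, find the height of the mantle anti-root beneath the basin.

7.25 km

Balancing pressure at the compensation depth: replacing crust with seawater at the top is compensated by replacing crust with mantle at the base: d (ρ_c − ρ_w) = a (ρ_m − ρ_c).
a = d (ρ_c − ρ_w)/(ρ_m − ρ_c) = 2.175 km × 1761/528 = 7.25 km.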